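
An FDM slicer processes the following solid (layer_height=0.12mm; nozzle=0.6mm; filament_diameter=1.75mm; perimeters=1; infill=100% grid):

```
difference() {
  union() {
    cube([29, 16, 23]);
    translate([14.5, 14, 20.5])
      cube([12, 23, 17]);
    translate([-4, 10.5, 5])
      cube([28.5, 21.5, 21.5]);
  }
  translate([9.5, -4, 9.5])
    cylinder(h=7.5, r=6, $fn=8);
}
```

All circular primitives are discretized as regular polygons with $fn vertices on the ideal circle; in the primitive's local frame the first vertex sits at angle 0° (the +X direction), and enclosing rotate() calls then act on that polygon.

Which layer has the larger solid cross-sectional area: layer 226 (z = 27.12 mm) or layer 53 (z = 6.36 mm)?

layer 53 (z = 6.36 mm)

Layer 226 (z = 27.12): the cube is not intersected at this z (z outside [0, 23]); the 12×23 cube at (14.5, 14) contributes its full rectangle (area 276.00 mm²); the cube at (-4, 10.5) is absent (z outside [5, 26.5]); Merging all regions: only the 12×23 cube at (14.5, 14) is present, so the union is just that shape — area = 276.00 mm²; the cylinder at (9.5, -4) does not reach this height (z outside [9.5, 17]); After the difference (first − rest): none of the subtracted shapes is present at this height, so the result so far is unchanged — area = 276.00 mm². So its area = 276.00 mm². Layer 53 (z = 6.36): the cube (footprint 29×16) is included at this height (area 464.00 mm²); the cube at (14.5, 14) is absent (z outside [20.5, 37.5]); the cube at (-4, 10.5) is present — its section is the full 28.5×21.5 rectangle (area 612.75 mm²); Combining (union): the regions partially overlap — summed areas 1076.75 mm² minus the doubly-counted overlap 134.75 mm² gives 942.00 mm² — area = 942.00 mm²; the cylinder at (9.5, -4) is not intersected at this z (z outside [9.5, 17]); After the difference (first − rest): none of the subtracted shapes is present at this height, so that combined region is unchanged — area = 942.00 mm². So its area = 942.00 mm². Layer 53 is larger (942.00 vs 276.00 mm²).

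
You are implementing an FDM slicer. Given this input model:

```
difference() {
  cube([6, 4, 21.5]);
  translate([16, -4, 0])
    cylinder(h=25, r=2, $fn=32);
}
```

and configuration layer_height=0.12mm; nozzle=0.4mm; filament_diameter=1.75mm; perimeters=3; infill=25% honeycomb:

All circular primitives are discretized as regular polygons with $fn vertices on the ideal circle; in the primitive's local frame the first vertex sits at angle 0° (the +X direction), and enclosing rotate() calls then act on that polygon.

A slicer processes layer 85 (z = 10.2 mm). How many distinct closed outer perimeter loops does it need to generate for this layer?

At z = 10.2 mm: the cube is present — its section is the full 6×4 rectangle; the r=2 cylinder at (16, -4) gives a regular 32-gon of circumradius 2 (constant along its height); Subtracting the remaining from the first: starting from the 6×4 cube, the r=2 cylinder at (16, -4) misses the remaining region (no effect) — 1 connected region. The result has 1 disconnected region.

1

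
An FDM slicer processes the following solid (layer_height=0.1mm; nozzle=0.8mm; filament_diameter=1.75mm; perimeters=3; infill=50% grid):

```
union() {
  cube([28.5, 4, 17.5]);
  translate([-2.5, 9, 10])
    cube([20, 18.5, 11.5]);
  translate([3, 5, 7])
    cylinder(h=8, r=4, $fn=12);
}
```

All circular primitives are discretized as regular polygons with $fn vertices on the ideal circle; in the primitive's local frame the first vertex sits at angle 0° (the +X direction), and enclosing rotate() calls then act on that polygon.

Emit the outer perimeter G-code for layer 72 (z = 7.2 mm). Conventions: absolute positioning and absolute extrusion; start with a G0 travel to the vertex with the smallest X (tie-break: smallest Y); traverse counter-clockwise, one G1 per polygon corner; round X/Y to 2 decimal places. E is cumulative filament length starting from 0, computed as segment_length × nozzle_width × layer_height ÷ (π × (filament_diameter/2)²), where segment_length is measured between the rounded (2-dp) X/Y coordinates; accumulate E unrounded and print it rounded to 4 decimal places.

G0 X-1.00 Y5.00 Z7.20
G1 X-0.46 Y3.00 E0.0689
G1 X0.00 Y2.54 E0.0905
G1 X0.00 Y0.00 E0.1750
G1 X28.50 Y0.00 E1.1229
G1 X28.50 Y4.00 E1.2560
G1 X6.73 Y4.00 E1.9800
G1 X7.00 Y5.00 E2.0145
G1 X6.46 Y7.00 E2.0834
G1 X5.00 Y8.46 E2.1521
G1 X3.00 Y9.00 E2.2210
G1 X1.00 Y8.46 E2.2899
G1 X-0.46 Y7.00 E2.3586
G1 X-1.00 Y5.00 E2.4275

At z = 7.2 mm: the cube is present — its section is the full 28.5×4 rectangle; the cube at (-2.5, 9) does not reach this height (z outside [10, 21.5]); the r=4 cylinder at (3, 5) contributes a regular 12-gon of circumradius 4; Merging all regions: the regions partially overlap (shared area 15.56 mm²), so overlapping operands fuse into one piece — 1 connected region. The outline is a single polygon with 13 vertices. Extrusion per mm of travel: 0.8 × 0.1 / (π × 0.875²) = 0.033260. Accumulating E over each segment gives final E = 2.4275.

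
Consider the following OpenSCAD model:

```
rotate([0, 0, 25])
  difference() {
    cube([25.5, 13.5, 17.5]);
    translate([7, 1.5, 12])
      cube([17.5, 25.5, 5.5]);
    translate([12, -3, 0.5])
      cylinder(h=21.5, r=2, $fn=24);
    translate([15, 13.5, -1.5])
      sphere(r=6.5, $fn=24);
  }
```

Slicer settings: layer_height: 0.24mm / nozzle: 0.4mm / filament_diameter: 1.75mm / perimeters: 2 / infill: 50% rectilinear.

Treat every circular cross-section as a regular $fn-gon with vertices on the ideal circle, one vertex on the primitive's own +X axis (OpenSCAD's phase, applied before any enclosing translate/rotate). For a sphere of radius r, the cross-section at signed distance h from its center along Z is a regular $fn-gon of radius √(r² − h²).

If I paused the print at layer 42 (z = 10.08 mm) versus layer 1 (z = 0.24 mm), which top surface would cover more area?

Layer 42 (z = 10.08): the cube (footprint 25.5×13.5) is included at this height (area 344.25 mm²); the cube at (7, 1.5) is not intersected at this z (z outside [12, 17.5]); the r=2 cylinder at (12, -3) contributes a regular 24-gon of circumradius 2 (area = (24/2)·2.000²·sin(360°/24) = 12.42 mm²); the sphere at (15, 13.5) does not reach this height (|z−center|=11.580 > r=6.5); After the difference (first − rest): starting from the 25.5×13.5 cube (344.25 mm²), the r=2 cylinder at (12, -3) misses the remaining region (no effect) — area = 344.25 mm²; (rotated 25° about Z; rotation is an isometry so areas/perimeters/island counts are preserved). So its area = 344.25 mm². Layer 1 (z = 0.24): the cube (footprint 25.5×13.5) is included at this height (area 344.25 mm²); the cube at (7, 1.5) is not intersected at this z (z outside [12, 17.5]); the cylinder at (12, -3) is not intersected at this z (z outside [0.5, 22]); the sphere at (15, 13.5): section is a regular 24-gon, circumradius = √(r²−h²) = √(6.5²−1.74²) = 6.263 (area = (24/2)·6.263²·sin(360°/24) = 121.82 mm²); After the difference (first − rest): starting from the 25.5×13.5 cube (344.25 mm²), the r=6.5 sphere at (15, 13.5) partially overlaps it — only the 60.91 mm² overlap (of its 121.82 mm²) is removed, clipping the outline — area = 283.34 mm²; (rotated 25° about Z; rotation is an isometry so areas/perimeters/island counts are preserved). So its area = 283.34 mm². Layer 42 is larger (344.25 vs 283.34 mm²).

layer 42 (z = 10.08 mm)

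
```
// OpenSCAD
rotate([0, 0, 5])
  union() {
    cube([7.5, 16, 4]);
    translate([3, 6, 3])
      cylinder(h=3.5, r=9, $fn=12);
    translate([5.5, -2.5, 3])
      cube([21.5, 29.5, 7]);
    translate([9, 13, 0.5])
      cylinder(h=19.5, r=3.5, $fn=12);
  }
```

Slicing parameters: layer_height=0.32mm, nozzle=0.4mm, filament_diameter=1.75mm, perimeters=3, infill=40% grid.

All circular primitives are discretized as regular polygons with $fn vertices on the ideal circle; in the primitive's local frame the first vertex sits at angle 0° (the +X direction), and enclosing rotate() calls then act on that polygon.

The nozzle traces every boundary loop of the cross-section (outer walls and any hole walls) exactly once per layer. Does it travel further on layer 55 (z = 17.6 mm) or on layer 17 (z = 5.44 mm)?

Layer 55 (z = 17.6): the cube does not reach this height (z outside [0, 4]); the cylinder at (3, 6) is absent (z outside [3, 6.5]); the cube at (5.5, -2.5) does not reach this height (z outside [3, 10]); the r=3.5 cylinder at (9, 13) contributes a regular 12-gon of circumradius 3.5 (perimeter = 2·12·3.500·sin(180°/12) = 21.74 mm); Merging all regions: only the r=3.5 cylinder at (9, 13) is present, so the union is just that shape — boundary = 21.74 mm; (rotated 5° about Z; rotation is an isometry so areas/perimeters/island counts are preserved). So its perimeter = 21.74 mm. Layer 17 (z = 5.44): the cube is absent (z outside [0, 4]); the r=9 cylinder at (3, 6) contributes a regular 12-gon of circumradius 9 (perimeter = 2·12·9.000·sin(180°/12) = 55.90 mm); the cube at (5.5, -2.5) is present — its section is the full 21.5×29.5 rectangle (perimeter 102.00 mm); the r=3.5 cylinder at (9, 13) gives a regular 12-gon of circumradius 3.5 (constant along its height) (perimeter = 2·12·3.500·sin(180°/12) = 21.74 mm); Merging all regions: the regions partially overlap (shared area 114.92 mm²), so the edge portions inside another operand are dropped and the merged outline is re-measured after clipping — boundary = 118.47 mm; (rotated 5° about Z; rotation is an isometry so areas/perimeters/island counts are preserved). So its perimeter = 118.47 mm. Layer 17 is larger (118.47 vs 21.74 mm).

layer 17 (z = 5.44 mm)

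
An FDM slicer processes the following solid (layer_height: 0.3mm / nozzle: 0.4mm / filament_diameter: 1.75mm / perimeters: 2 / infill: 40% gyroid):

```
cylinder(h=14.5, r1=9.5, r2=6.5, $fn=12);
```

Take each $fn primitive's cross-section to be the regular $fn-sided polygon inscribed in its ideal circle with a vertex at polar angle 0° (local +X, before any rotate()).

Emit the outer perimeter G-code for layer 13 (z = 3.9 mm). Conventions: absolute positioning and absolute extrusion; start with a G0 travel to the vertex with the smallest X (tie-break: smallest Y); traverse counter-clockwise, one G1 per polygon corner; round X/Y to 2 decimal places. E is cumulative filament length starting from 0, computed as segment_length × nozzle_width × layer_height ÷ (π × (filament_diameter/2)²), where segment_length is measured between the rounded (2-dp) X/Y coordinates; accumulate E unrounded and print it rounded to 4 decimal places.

G0 X-8.69 Y0.00 Z3.90
G1 X-7.53 Y-4.35 E0.2246
G1 X-4.35 Y-7.53 E0.4490
G1 X0.00 Y-8.69 E0.6736
G1 X4.35 Y-7.53 E0.8982
G1 X7.53 Y-4.35 E1.1226
G1 X8.69 Y0.00 E1.3472
G1 X7.53 Y4.35 E1.5718
G1 X4.35 Y7.53 E1.7961
G1 X0.00 Y8.69 E2.0207
G1 X-4.35 Y7.53 E2.2453
G1 X-7.53 Y4.35 E2.4697
G1 X-8.69 Y0.00 E2.6943

At z = 3.9 mm: the cone (r1=9.5→r2=6.5) has section circumradius 8.693 here — a regular 12-gon. The outline is a single polygon with 12 vertices. Extrusion per mm of travel: 0.4 × 0.3 / (π × 0.875²) = 0.049890. Accumulating E over each segment gives final E = 2.6943.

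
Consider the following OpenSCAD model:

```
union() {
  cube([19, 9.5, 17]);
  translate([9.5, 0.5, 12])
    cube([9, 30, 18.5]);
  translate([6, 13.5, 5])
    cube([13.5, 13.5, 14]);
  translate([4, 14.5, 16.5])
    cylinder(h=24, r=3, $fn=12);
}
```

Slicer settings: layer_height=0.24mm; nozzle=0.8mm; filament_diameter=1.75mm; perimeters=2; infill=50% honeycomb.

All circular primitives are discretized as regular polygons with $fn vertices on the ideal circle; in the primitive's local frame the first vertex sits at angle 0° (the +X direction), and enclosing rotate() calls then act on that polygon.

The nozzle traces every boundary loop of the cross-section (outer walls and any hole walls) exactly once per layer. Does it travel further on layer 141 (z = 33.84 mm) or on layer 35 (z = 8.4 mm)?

Layer 141 (z = 33.84): the cube is absent (z outside [0, 17]); the cube at (9.5, 0.5) does not reach this height (z outside [12, 30.5]); the cube at (6, 13.5) does not reach this height (z outside [5, 19]); the r=3 cylinder at (4, 14.5) gives a regular 12-gon of circumradius 3 (constant along its height) (perimeter = 2·12·3.000·sin(180°/12) = 18.63 mm); Merging all regions: only the r=3 cylinder at (4, 14.5) is present, so the union is just that shape — boundary = 18.63 mm. So its perimeter = 18.63 mm. Layer 35 (z = 8.4): the cube (footprint 19×9.5) is included at this height (perimeter 57.00 mm); the cube at (9.5, 0.5) is absent (z outside [12, 30.5]); the cube at (6, 13.5) is present — its section is the full 13.5×13.5 rectangle (perimeter 54.00 mm); the cylinder at (4, 14.5) is absent (z outside [16.5, 40.5]); Taking the union: the 2 present regions are separate (no shared area or edge), so areas and boundary lengths simply add and each stays a separate island — boundary = 111.00 mm. So its perimeter = 111.00 mm. Layer 35 is larger (111.00 vs 18.63 mm).

layer 35 (z = 8.4 mm)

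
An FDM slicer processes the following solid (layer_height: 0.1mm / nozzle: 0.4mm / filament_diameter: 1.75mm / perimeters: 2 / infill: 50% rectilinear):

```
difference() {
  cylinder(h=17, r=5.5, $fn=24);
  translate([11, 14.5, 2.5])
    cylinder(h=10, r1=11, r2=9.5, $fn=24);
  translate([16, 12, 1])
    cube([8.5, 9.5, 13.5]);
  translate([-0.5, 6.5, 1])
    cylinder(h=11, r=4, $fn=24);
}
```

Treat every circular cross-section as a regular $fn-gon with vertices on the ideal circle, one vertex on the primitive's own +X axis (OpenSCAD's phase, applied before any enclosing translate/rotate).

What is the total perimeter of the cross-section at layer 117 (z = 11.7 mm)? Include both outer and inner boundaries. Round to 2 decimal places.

35.19 mm

At z = 11.7 mm: the cylinder: section is a regular 24-gon, circumradius r=5.5 (perimeter = 2·24·5.500·sin(180°/24) = 34.46 mm); the cone at (11, 14.5): at t=0.920 of its height the radius interpolates to r₁+(r₂−r₁)t = 9.620, giving a regular 24-gon of that circumradius (perimeter = 2·24·9.620·sin(180°/24) = 60.27 mm); the 8.5×9.5 cube at (16, 12) contributes its full rectangle (perimeter 36.00 mm); the cylinder at (-0.5, 6.5): section is a regular 24-gon, circumradius r=4 (perimeter = 2·24·4.000·sin(180°/24) = 25.06 mm); Subtracting the remaining from the first: starting from the r=5.5 cylinder, the cone at (11, 14.5) misses the remaining region (no effect); the 8.5×9.5 cube at (16, 12) misses the remaining region (no effect); the r=4 cylinder at (-0.5, 6.5) partially overlaps it — only the 13.55 mm² overlap (of its 49.69 mm²) is removed, clipping the outline — boundary = 35.19 mm. Overall, the cross-section is a single solid region. Total boundary length (outer) = 35.19 mm.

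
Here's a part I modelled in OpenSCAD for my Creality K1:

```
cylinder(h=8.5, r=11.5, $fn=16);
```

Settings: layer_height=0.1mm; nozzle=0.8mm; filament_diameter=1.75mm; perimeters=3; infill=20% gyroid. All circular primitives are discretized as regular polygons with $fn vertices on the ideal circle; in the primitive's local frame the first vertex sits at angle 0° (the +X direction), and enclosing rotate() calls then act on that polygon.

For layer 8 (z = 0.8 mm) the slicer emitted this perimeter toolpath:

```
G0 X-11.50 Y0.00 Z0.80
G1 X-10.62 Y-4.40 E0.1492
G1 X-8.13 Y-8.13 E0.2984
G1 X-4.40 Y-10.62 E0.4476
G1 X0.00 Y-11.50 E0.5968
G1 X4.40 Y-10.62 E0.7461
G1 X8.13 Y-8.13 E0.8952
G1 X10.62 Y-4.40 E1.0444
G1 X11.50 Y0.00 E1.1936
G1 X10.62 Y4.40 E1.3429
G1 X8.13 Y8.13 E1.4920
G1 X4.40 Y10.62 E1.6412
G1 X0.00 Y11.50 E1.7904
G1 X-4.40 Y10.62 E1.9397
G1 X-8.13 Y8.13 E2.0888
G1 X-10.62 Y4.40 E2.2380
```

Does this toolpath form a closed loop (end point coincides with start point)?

Start point (G0): (-11.50, 0.00). End point (last G1): the path does not return to the start — open.

no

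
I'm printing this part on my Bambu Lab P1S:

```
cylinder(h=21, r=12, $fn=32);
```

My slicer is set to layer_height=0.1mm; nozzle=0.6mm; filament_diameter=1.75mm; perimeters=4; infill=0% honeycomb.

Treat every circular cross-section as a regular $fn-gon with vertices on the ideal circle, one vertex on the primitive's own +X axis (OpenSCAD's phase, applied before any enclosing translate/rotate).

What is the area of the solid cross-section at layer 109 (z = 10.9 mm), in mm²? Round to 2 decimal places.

449.49 mm²

At z = 10.9 mm: the r=12 cylinder contributes a regular 32-gon of circumradius 12 (area = (32/2)·12.000²·sin(360°/32) = 449.49 mm²). Overall, the cross-section is a single solid region. Net area = 449.49 mm².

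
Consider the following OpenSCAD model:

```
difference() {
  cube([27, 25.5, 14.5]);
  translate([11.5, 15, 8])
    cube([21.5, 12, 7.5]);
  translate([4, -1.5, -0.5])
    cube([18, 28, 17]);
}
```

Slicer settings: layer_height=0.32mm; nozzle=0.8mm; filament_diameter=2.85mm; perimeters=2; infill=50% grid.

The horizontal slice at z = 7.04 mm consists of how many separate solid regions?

At z = 7.04 mm: the 27×25.5 cube contributes its full rectangle; the cube at (11.5, 15) is not intersected at this z (z outside [8, 15.5]); the 18×28 cube at (4, -1.5) contributes its full rectangle; Taking the first minus the rest: starting from the 27×25.5 cube, the 18×28 cube at (4, -1.5) partially overlaps it — only the 459.00 mm² overlap (of its 504.00 mm²) is removed, clipping the outline — 2 connected regions. The result has 2 disconnected regions.

2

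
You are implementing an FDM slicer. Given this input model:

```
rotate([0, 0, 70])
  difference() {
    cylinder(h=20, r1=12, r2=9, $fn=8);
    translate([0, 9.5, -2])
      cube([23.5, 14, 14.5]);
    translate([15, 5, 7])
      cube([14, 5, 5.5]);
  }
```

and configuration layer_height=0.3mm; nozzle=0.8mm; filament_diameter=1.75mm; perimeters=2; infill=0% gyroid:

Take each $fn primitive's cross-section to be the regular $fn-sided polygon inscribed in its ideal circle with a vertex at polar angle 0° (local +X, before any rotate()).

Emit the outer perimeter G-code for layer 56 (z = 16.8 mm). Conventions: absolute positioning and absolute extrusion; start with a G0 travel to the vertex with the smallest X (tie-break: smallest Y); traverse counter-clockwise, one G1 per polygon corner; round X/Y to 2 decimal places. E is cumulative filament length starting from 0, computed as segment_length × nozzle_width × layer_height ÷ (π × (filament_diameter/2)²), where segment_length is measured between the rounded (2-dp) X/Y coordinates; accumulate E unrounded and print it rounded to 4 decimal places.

G0 X-8.91 Y3.24 Z16.80
G1 X-8.59 Y-4.01 E0.7241
G1 X-3.24 Y-8.91 E1.4480
G1 X4.01 Y-8.59 E2.1721
G1 X8.91 Y-3.24 E2.8960
G1 X8.59 Y4.01 E3.6201
G1 X3.24 Y8.91 E4.3440
G1 X-4.01 Y8.59 E5.0681
G1 X-8.91 Y3.24 E5.7920

At z = 16.8 mm: the cone: at t=0.840 of its height the radius interpolates to r₁+(r₂−r₁)t = 9.480, giving a regular 8-gon of that circumradius; the cube at (0, 9.5) is absent (z outside [-2, 12.5]); the cube at (15, 5) is absent (z outside [7, 12.5]); Taking the first minus the rest: none of the subtracted shapes is present at this height, so the cone is unchanged — 1 connected region; (whole slice rotated 70° about Z — lengths, areas and connectivity unchanged). The outline is a single polygon with 8 vertices. Extrusion per mm of travel: 0.8 × 0.3 / (π × 0.875²) = 0.099780. Accumulating E over each segment gives final E = 5.7920.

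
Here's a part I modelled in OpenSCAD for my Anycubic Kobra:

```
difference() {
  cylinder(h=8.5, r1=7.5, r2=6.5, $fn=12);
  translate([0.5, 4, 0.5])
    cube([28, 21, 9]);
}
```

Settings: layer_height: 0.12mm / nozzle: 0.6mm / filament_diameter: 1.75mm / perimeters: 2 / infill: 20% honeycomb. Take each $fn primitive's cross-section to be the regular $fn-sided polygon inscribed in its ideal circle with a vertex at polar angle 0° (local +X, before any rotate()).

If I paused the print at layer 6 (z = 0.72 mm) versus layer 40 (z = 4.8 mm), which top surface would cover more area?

Layer 6 (z = 0.72): the cone contributes a regular 12-gon of circumradius 7.415 (interpolated between r1=7.5 and r2=6.5 at t=0.085) (area = (12/2)·7.415²·sin(360°/12) = 164.96 mm²); the cube at (0.5, 4) is present — its section is the full 28×21 rectangle (area 588.00 mm²); Taking the first minus the rest: starting from the cone (164.96 mm²), the 28×21 cube at (0.5, 4) partially overlaps it — only the 12.08 mm² overlap (of its 588.00 mm²) is removed, clipping the outline — area = 152.88 mm². So its area = 152.88 mm². Layer 40 (z = 4.8): the cone contributes a regular 12-gon of circumradius 6.935 (interpolated between r1=7.5 and r2=6.5 at t=0.565) (area = (12/2)·6.935²·sin(360°/12) = 144.29 mm²); the cube at (0.5, 4) is present — its section is the full 28×21 rectangle (area 588.00 mm²); Subtracting the remaining from the first: starting from the cone (144.29 mm²), the 28×21 cube at (0.5, 4) partially overlaps it — only the 9.15 mm² overlap (of its 588.00 mm²) is removed, clipping the outline — area = 135.15 mm². So its area = 135.15 mm². Layer 6 is larger (152.88 vs 135.15 mm²).

layer 6 (z = 0.72 mm)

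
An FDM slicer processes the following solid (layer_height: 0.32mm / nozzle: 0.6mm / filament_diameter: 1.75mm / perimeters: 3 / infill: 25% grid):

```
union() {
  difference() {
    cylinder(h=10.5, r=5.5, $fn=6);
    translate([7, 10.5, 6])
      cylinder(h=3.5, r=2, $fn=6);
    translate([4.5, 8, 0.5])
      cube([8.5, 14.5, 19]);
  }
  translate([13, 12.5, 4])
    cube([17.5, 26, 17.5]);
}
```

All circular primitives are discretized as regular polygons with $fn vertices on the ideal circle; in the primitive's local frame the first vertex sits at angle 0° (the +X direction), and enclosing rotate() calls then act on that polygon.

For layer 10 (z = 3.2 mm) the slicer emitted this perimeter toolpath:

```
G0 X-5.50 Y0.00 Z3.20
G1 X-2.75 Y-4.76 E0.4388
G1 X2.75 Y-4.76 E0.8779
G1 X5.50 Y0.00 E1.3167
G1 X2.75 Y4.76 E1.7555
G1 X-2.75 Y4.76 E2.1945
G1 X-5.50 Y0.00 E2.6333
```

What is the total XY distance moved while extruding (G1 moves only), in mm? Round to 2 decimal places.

Sum the Euclidean lengths of each G1 segment: total = 32.99 mm.

32.99 mm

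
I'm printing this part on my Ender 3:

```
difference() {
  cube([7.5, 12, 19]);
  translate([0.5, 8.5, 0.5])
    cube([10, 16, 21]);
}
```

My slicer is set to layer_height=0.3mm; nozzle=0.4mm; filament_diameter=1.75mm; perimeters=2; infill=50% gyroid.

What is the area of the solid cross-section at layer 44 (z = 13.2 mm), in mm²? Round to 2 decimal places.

At z = 13.2 mm: the cube (footprint 7.5×12) is included at this height (area 90.00 mm²); the cube at (0.5, 8.5) is present — its section is the full 10×16 rectangle (area 160.00 mm²); After the difference (first − rest): starting from the 7.5×12 cube (90.00 mm²), the 10×16 cube at (0.5, 8.5) partially overlaps it — only the 24.50 mm² overlap (of its 160.00 mm²) is removed, clipping the outline — area = 65.50 mm². Overall, the cross-section is a single solid region. Net area = 65.50 mm².

65.50 mm²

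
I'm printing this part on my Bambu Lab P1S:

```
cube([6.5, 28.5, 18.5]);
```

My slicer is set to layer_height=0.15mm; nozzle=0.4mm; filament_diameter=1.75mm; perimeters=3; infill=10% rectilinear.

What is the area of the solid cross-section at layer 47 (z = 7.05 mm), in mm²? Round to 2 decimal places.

At z = 7.05 mm: the cube is present — its section is the full 6.5×28.5 rectangle (area 185.25 mm²). Overall, the cross-section is a single solid region. Net area = 185.25 mm².

185.25 mm²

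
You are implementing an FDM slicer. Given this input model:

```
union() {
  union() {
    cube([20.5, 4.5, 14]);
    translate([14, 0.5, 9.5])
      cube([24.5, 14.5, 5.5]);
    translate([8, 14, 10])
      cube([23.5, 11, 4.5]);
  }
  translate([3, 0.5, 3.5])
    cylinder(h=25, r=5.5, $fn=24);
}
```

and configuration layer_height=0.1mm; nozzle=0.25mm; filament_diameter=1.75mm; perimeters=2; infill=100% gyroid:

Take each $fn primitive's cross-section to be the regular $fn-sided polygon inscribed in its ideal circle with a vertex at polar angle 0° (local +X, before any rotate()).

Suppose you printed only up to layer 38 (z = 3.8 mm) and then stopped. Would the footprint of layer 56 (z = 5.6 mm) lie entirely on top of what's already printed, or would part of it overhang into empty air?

entirely on top

Compare the two slices. At z = 3.8: the 20.5×4.5 cube contributes its full rectangle (area 92.25 mm²); the cube at (14, 0.5) is absent (z outside [9.5, 15]); the cube at (8, 14) is not intersected at this z (z outside [10, 14.5]); Merging all regions: only the 20.5×4.5 cube is present, so the union is just that shape — area = 92.25 mm²; the cylinder at (3, 0.5): section is a regular 24-gon, circumradius r=5.5 (area = (24/2)·5.500²·sin(360°/24) = 93.95 mm²); Combining (union): the regions partially overlap — summed areas 186.20 mm² minus the doubly-counted overlap 35.96 mm² gives 150.24 mm² — area = 150.24 mm². At z = 5.6: the cube (footprint 20.5×4.5) is included at this height (area 92.25 mm²); the cube at (14, 0.5) does not reach this height (z outside [9.5, 15]); the cube at (8, 14) does not reach this height (z outside [10, 14.5]); Merging all regions: only the 20.5×4.5 cube is present, so the union is just that shape — area = 92.25 mm²; the r=5.5 cylinder at (3, 0.5) contributes a regular 24-gon of circumradius 5.5 (area = (24/2)·5.500²·sin(360°/24) = 93.95 mm²); Combining (union): the regions partially overlap — summed areas 186.20 mm² minus the doubly-counted overlap 35.96 mm² gives 150.24 mm² — area = 150.24 mm². Checking containment: the cross-section at z = 5.6 is a subset of the cross-section at z = 3.8.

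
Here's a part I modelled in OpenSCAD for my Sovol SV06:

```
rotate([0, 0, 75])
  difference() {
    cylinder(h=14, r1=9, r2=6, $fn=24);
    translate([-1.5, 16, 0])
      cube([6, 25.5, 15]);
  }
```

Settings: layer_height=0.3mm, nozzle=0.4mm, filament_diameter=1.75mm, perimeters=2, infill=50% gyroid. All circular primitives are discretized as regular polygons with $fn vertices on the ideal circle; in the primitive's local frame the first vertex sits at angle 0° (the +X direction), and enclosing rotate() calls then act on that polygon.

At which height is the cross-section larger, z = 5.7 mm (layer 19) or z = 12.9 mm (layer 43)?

Layer 19 (z = 5.7): the cone contributes a regular 24-gon of circumradius 7.779 (interpolated between r1=9 and r2=6 at t=0.407) (area = (24/2)·7.779²·sin(360°/24) = 187.92 mm²); the 6×25.5 cube at (-1.5, 16) contributes its full rectangle (area 153.00 mm²); Taking the first minus the rest: starting from the cone (187.92 mm²), the 6×25.5 cube at (-1.5, 16) misses the remaining region (no effect) — area = 187.92 mm²; (rotated 75° about Z; rotation is an isometry so areas/perimeters/island counts are preserved). So its area = 187.92 mm². Layer 43 (z = 12.9): the cone: at t=0.921 of its height the radius interpolates to r₁+(r₂−r₁)t = 6.236, giving a regular 24-gon of that circumradius (area = (24/2)·6.236²·sin(360°/24) = 120.77 mm²); the cube at (-1.5, 16) (footprint 6×25.5) is included at this height (area 153.00 mm²); Taking the first minus the rest: starting from the cone (120.77 mm²), the 6×25.5 cube at (-1.5, 16) misses the remaining region (no effect) — area = 120.77 mm²; (rotated 75° about Z; rotation is an isometry so areas/perimeters/island counts are preserved). So its area = 120.77 mm². Layer 19 is larger (187.92 vs 120.77 mm²).

layer 19 (z = 5.7 mm)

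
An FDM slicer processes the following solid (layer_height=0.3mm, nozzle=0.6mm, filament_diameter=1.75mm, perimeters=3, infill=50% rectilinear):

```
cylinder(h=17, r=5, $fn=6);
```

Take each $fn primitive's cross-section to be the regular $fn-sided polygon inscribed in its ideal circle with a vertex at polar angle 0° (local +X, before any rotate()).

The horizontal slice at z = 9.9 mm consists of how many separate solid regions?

1

At z = 9.9 mm: the r=5 cylinder gives a regular 6-gon of circumradius 5 (constant along its height). The result has 1 disconnected region.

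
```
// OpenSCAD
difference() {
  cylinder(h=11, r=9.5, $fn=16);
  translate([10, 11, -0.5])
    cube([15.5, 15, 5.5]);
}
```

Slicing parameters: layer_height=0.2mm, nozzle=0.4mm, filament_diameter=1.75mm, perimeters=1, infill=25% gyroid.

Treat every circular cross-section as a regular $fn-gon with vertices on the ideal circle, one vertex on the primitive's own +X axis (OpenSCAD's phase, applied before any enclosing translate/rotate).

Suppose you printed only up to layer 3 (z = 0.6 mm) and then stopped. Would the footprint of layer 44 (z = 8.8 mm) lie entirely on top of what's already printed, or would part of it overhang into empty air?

entirely on top

Compare the two slices. At z = 0.6: the r=9.5 cylinder contributes a regular 16-gon of circumradius 9.5 (area = (16/2)·9.500²·sin(360°/16) = 276.30 mm²); the cube at (10, 11) (footprint 15.5×15) is included at this height (area 232.50 mm²); Subtracting the remaining from the first: starting from the r=9.5 cylinder (276.30 mm²), the 15.5×15 cube at (10, 11) misses the remaining region (no effect) — area = 276.30 mm². At z = 8.8: the cylinder: section is a regular 16-gon, circumradius r=9.5 (area = (16/2)·9.500²·sin(360°/16) = 276.30 mm²); the cube at (10, 11) is not intersected at this z (z outside [-0.5, 5]); Taking the first minus the rest: none of the subtracted shapes is present at this height, so the r=9.5 cylinder is unchanged — area = 276.30 mm². Checking containment: the cross-section at z = 8.8 is a subset of the cross-section at z = 0.6.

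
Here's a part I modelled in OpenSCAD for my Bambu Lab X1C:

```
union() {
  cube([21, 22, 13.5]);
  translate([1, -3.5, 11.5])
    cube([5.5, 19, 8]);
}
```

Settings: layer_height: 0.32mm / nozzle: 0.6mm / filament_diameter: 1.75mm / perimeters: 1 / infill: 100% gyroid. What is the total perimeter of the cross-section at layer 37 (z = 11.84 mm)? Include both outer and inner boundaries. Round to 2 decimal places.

93.00 mm

At z = 11.84 mm: the cube is present — its section is the full 21×22 rectangle (perimeter 86.00 mm); the cube at (1, -3.5) is present — its section is the full 5.5×19 rectangle (perimeter 49.00 mm); Merging all regions: the regions partially overlap (shared area 85.25 mm²), so the edge portions inside another operand are dropped and the merged outline is re-measured after clipping — boundary = 93.00 mm. Overall, the cross-section is a single solid region. Total boundary length (outer) = 93.00 mm.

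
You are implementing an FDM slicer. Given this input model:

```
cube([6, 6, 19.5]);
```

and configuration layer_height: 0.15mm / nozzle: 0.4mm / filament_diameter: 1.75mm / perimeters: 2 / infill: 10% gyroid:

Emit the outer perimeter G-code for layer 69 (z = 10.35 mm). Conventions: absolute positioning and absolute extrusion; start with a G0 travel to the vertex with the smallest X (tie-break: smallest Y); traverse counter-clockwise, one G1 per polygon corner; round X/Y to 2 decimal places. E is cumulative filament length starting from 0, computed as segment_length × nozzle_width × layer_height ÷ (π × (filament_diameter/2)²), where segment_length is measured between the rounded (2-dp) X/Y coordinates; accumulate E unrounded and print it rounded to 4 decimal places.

At z = 10.35 mm: the cube (footprint 6×6) is included at this height. The outline is a single polygon with 4 vertices. Extrusion per mm of travel: 0.4 × 0.15 / (π × 0.875²) = 0.024945. Accumulating E over each segment gives final E = 0.5987.

G0 X0.00 Y0.00 Z10.35
G1 X6.00 Y0.00 E0.1497
G1 X6.00 Y6.00 E0.2993
G1 X0.00 Y6.00 E0.4490
G1 X0.00 Y0.00 E0.5987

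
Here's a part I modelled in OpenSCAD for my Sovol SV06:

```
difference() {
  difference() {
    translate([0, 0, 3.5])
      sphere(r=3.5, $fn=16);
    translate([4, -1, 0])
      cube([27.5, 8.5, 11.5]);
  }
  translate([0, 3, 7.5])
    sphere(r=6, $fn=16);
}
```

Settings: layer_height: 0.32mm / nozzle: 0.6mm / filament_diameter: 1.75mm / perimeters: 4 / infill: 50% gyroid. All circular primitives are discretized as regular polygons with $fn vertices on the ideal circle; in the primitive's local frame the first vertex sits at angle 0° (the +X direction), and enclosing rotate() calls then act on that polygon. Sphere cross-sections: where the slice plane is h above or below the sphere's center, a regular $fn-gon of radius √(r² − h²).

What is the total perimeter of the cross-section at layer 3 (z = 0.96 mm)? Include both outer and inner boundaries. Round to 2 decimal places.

15.03 mm

At z = 0.96 mm: the r=3.5 sphere contributes a regular 16-gon of circumradius √(3.5²−2.54²) = 2.408 (perimeter = 2·16·2.408·sin(180°/16) = 15.03 mm); the 27.5×8.5 cube at (4, -1) contributes its full rectangle (perimeter 72.00 mm); Subtracting the remaining from the first: starting from the r=3.5 sphere, the 27.5×8.5 cube at (4, -1) misses the remaining region (no effect) — boundary = 15.03 mm; the sphere at (0, 3) does not reach this height (|z−center|=6.540 > r=6); Subtracting the remaining from the first: none of the subtracted shapes is present at this height, so the result so far is unchanged — boundary = 15.03 mm. Overall, the cross-section is a single solid region. Total boundary length (outer) = 15.03 mm.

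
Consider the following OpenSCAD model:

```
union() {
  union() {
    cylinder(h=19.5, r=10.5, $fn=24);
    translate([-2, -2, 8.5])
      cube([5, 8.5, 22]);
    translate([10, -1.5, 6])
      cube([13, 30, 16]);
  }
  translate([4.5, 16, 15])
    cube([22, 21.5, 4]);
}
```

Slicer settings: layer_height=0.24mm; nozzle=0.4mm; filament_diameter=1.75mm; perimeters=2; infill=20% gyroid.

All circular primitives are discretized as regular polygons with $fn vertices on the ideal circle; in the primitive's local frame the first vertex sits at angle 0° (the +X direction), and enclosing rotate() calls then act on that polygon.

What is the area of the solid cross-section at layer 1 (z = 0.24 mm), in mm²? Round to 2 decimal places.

342.42 mm²

At z = 0.24 mm: the r=10.5 cylinder contributes a regular 24-gon of circumradius 10.5 (area = (24/2)·10.500²·sin(360°/24) = 342.42 mm²); the cube at (-2, -2) is absent (z outside [8.5, 30.5]); the cube at (10, -1.5) is not intersected at this z (z outside [6, 22]); Merging all regions: only the r=10.5 cylinder is present, so the union is just that shape — area = 342.42 mm²; the cube at (4.5, 16) is not intersected at this z (z outside [15, 19]); Taking the union: only the result so far is present, so the union is just that shape — area = 342.42 mm². Overall, the cross-section is a single solid region. Net area = 342.42 mm².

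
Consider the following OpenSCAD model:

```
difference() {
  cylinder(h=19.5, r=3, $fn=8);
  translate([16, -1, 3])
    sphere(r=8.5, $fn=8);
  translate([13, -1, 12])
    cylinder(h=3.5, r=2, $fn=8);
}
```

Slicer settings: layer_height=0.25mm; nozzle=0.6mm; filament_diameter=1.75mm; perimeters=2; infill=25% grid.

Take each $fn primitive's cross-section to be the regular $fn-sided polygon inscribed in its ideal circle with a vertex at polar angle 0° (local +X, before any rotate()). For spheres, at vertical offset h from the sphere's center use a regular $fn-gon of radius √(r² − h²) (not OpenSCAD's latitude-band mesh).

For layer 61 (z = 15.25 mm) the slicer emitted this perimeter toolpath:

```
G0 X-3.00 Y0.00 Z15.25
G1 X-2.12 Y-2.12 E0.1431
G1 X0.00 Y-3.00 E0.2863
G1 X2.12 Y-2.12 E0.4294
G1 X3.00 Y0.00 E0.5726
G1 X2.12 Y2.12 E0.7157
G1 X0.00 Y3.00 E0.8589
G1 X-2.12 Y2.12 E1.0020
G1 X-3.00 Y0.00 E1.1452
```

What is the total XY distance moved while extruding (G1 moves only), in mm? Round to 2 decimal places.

18.36 mm

Sum the Euclidean lengths of each G1 segment: total = 18.36 mm.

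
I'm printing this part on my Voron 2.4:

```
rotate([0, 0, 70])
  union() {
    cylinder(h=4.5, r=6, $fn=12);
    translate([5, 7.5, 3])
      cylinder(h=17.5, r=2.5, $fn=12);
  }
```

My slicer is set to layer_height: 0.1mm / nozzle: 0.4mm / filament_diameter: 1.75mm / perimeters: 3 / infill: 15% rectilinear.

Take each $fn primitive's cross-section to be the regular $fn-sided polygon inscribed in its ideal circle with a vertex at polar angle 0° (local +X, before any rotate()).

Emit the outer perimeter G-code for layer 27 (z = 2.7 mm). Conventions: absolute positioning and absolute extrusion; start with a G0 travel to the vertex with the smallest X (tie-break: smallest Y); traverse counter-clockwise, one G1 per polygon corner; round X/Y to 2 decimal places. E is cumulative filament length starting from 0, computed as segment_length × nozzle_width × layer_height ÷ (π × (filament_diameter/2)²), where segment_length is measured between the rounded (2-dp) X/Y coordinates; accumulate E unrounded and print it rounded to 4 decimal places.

At z = 2.7 mm: the r=6 cylinder contributes a regular 12-gon of circumradius 6; the cylinder at (5, 7.5) is not intersected at this z (z outside [3, 20.5]); Merging all regions: only the r=6 cylinder is present, so the union is just that shape — 1 connected region; (rotated 70° about Z; rotation is an isometry so areas/perimeters/island counts are preserved). The outline is a single polygon with 12 vertices. Extrusion per mm of travel: 0.4 × 0.1 / (π × 0.875²) = 0.016630. Accumulating E over each segment gives final E = 0.6200.

G0 X-5.91 Y-1.04 Z2.70
G1 X-4.60 Y-3.86 E0.0517
G1 X-2.05 Y-5.64 E0.1034
G1 X1.04 Y-5.91 E0.1550
G1 X3.86 Y-4.60 E0.2067
G1 X5.64 Y-2.05 E0.2584
G1 X5.91 Y1.04 E0.3100
G1 X4.60 Y3.86 E0.3617
G1 X2.05 Y5.64 E0.4134
G1 X-1.04 Y5.91 E0.4650
G1 X-3.86 Y4.60 E0.5167
G1 X-5.64 Y2.05 E0.5685
G1 X-5.91 Y-1.04 E0.6200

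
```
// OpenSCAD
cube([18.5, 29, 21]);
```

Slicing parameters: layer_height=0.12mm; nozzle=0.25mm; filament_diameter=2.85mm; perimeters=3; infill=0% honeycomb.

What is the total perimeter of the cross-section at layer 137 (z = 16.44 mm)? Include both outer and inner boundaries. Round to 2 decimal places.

95.00 mm

At z = 16.44 mm: the cube is present — its section is the full 18.5×29 rectangle (perimeter 95.00 mm). Overall, the cross-section is a single solid region. Total boundary length (outer) = 95.00 mm.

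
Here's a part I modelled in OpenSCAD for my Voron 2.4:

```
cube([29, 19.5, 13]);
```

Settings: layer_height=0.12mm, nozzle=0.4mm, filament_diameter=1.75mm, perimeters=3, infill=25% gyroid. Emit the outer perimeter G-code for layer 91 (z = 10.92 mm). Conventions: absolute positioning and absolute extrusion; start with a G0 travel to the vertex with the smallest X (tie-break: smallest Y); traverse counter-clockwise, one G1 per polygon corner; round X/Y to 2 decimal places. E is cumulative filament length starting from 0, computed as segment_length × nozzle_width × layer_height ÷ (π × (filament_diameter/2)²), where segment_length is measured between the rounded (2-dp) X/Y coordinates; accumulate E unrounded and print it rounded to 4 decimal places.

G0 X0.00 Y0.00 Z10.92
G1 X29.00 Y0.00 E0.5787
G1 X29.00 Y19.50 E0.9679
G1 X0.00 Y19.50 E1.5466
G1 X0.00 Y0.00 E1.9357

At z = 10.92 mm: the cube (footprint 29×19.5) is included at this height. The outline is a single polygon with 4 vertices. Extrusion per mm of travel: 0.4 × 0.12 / (π × 0.875²) = 0.019956. Accumulating E over each segment gives final E = 1.9357.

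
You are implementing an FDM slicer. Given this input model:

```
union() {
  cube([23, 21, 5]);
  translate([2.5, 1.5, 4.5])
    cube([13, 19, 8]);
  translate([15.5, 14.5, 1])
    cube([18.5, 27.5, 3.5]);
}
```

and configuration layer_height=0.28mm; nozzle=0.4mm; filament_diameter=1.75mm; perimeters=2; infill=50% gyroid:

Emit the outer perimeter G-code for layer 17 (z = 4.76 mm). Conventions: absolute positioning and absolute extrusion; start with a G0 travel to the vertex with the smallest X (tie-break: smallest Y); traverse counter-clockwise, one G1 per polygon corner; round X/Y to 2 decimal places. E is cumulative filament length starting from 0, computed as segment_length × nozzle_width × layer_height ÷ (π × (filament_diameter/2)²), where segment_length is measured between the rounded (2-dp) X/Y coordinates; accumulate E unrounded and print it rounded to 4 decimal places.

At z = 4.76 mm: the 23×21 cube contributes its full rectangle; the cube at (2.5, 1.5) (footprint 13×19) is included at this height; the cube at (15.5, 14.5) is not intersected at this z (z outside [1, 4.5]); Combining (union): the 13×19 cube at (2.5, 1.5) lies entirely inside the 23×21 cube, so the union is just the 23×21 cube — 1 connected region. The outline is a single polygon with 4 vertices. Extrusion per mm of travel: 0.4 × 0.28 / (π × 0.875²) = 0.046564. Accumulating E over each segment gives final E = 4.0976.

G0 X0.00 Y0.00 Z4.76
G1 X23.00 Y0.00 E1.0710
G1 X23.00 Y21.00 E2.0488
G1 X0.00 Y21.00 E3.1198
G1 X0.00 Y0.00 E4.0976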